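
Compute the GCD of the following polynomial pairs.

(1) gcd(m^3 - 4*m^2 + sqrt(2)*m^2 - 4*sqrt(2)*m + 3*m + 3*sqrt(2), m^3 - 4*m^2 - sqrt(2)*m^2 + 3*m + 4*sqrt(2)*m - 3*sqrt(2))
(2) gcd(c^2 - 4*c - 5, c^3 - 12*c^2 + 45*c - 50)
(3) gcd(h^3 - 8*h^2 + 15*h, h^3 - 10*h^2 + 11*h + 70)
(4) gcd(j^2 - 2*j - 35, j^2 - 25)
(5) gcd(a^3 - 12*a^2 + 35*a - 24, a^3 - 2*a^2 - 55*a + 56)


(1) = m^2 - 4*m + 3
(2) = gcd((c - 5)*(c + 1), (c - 5)^2*(c - 2)) = c - 5
(3) = gcd(h*(h - 5)*(h - 3), (h - 7)*(h - 5)*(h + 2)) = h - 5
(4) = gcd((j - 7)*(j + 5), (j - 5)*(j + 5)) = j + 5
(5) = a^2 - 9*a + 8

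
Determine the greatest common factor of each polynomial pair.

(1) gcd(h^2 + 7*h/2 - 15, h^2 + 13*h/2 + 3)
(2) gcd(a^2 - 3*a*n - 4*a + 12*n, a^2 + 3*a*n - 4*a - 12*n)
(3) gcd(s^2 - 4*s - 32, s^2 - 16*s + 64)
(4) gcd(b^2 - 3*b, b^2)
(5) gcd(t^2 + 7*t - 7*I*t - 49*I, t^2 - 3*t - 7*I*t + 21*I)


(1) = gcd((h - 5/2)*(h + 6), (h + 1/2)*(h + 6)) = h + 6
(2) = gcd((a - 4)*(a - 3*n), (a - 4)*(a + 3*n)) = a - 4
(3) = s - 8
(4) = gcd(b*(b - 3), b^2) = b
(5) = t - 7*I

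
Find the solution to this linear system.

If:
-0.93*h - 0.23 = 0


Then:
h = -0.25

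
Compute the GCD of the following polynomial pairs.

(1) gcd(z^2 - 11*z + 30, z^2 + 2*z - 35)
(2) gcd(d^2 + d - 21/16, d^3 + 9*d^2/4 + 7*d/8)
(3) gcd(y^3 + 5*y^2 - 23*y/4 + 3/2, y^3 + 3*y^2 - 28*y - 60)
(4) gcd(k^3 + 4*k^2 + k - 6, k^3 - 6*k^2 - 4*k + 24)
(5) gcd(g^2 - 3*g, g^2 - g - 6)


(1) = z - 5
(2) = gcd((d - 3/4)*(d + 7/4), d*(d + 1/2)*(d + 7/4)) = d + 7/4
(3) = y + 6
(4) = k + 2
(5) = g - 3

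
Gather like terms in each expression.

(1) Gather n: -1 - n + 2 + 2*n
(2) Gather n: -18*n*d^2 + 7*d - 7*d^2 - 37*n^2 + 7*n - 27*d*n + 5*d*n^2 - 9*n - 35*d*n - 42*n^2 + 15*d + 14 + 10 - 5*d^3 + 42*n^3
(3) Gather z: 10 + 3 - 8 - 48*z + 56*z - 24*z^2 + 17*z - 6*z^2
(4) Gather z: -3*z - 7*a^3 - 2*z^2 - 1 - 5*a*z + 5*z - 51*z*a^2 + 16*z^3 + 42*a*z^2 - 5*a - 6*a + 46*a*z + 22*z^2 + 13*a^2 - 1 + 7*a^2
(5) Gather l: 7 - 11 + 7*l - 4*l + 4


(1) = n + 1
(2) = -5*d^3 - 7*d^2 + 22*d + 42*n^3 + n^2*(5*d - 79) + n*(-18*d^2 - 62*d - 2) + 24
(3) = -30*z^2 + 25*z + 5
(4) = -7*a^3 + 20*a^2 - 11*a + 16*z^3 + z^2*(42*a + 20) + z*(-51*a^2 + 41*a + 2) - 2
(5) = 3*l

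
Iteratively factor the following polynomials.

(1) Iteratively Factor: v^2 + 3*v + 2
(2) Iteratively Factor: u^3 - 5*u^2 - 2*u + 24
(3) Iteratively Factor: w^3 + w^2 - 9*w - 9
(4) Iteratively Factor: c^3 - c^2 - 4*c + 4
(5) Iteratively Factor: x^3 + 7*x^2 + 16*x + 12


(1) = (v + 1)*(v + 2)
(2) = (u + 2)*(u^2 - 7*u + 12) = (u - 4)*(u + 2)*(u - 3)
(3) = (w + 1)*(w^2 - 9) = (w + 1)*(w + 3)*(w - 3)
(4) = (c - 1)*(c^2 - 4) = (c - 1)*(c + 2)*(c - 2)
(5) = (x + 2)*(x^2 + 5*x + 6) = (x + 2)*(x + 3)*(x + 2)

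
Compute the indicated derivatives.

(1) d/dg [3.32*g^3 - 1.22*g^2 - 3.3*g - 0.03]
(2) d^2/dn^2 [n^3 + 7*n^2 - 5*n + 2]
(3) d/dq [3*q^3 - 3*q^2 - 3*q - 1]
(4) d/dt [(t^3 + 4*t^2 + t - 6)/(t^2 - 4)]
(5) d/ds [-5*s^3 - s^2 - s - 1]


(1) = 9.96*g^2 - 2.44*g - 3.3
(2) = 6*n + 14
(3) = 9*q^2 - 6*q - 3
(4) = (t^2 - 4*t - 1)/(t^2 - 4*t + 4)
(5) = -15*s^2 - 2*s - 1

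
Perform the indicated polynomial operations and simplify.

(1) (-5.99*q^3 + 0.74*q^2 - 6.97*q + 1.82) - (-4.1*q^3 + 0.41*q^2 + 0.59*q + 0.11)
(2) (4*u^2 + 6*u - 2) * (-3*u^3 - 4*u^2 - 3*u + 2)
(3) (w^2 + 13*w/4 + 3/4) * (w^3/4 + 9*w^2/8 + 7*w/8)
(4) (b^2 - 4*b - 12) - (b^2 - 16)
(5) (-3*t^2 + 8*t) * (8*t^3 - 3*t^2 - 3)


(1) = -1.89*q^3 + 0.33*q^2 - 7.56*q + 1.71
(2) = -12*u^5 - 34*u^4 - 30*u^3 - 2*u^2 + 18*u - 4
(3) = w^5/4 + 31*w^4/16 + 151*w^3/32 + 59*w^2/16 + 21*w/32
(4) = 4 - 4*b
(5) = -24*t^5 + 73*t^4 - 24*t^3 + 9*t^2 - 24*t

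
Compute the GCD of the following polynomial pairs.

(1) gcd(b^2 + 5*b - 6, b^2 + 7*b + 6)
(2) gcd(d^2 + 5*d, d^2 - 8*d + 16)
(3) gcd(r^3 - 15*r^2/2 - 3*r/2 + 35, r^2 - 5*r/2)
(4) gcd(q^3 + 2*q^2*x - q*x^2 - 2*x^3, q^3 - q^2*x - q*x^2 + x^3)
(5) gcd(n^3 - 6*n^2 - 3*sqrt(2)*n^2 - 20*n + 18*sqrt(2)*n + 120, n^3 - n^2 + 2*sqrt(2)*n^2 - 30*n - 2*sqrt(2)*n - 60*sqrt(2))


(1) = b + 6
(2) = 1
(3) = gcd((r - 7)*(r - 5/2)*(r + 2), r*(r - 5/2)) = r - 5/2
(4) = -q^2 + x^2
(5) = gcd((n - 6)*(n - 5*sqrt(2))*(n + 2*sqrt(2)), (n - 6)*(n + 5)*(n + 2*sqrt(2))) = n^2 + n*(-6 + 2*sqrt(2)) - 12*sqrt(2)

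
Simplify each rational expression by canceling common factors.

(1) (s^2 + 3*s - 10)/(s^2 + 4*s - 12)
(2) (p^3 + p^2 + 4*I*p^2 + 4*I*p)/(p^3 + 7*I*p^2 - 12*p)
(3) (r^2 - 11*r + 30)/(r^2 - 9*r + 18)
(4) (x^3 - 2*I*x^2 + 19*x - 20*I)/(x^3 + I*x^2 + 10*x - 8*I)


(1) = (s + 5)/(s + 6)
(2) = (p + 1)/(p + 3*I)
(3) = (r - 5)/(r - 3)
(4) = (x - 5*I)/(x - 2*I)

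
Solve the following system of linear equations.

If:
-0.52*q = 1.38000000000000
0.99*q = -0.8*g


Then:
g = 3.28
q = -2.65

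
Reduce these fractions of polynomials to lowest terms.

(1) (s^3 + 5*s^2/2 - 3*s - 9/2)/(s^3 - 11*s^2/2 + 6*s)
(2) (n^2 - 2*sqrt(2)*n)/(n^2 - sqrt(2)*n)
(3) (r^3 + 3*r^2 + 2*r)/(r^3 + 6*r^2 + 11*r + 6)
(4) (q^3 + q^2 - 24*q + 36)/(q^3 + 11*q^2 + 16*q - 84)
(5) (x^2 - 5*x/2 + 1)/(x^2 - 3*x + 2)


(1) = (s^2 + 4*s + 3)/(s^2 - 4*s)
(2) = (n - 2*sqrt(2))/(n - sqrt(2))
(3) = r/(r + 3)
(4) = (q - 3)/(q + 7)
(5) = (2*x - 1)/(2*x - 2)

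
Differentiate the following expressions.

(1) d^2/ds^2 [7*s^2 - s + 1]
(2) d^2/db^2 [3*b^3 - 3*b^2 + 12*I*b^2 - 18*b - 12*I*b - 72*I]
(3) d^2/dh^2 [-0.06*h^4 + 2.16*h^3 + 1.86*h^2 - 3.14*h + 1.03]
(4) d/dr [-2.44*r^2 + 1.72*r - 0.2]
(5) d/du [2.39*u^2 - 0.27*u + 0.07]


(1) = 14
(2) = 18*b - 6 + 24*I
(3) = -0.72*h^2 + 12.96*h + 3.72
(4) = 1.72 - 4.88*r
(5) = 4.78*u - 0.27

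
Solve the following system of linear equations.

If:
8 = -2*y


Then:
y = -4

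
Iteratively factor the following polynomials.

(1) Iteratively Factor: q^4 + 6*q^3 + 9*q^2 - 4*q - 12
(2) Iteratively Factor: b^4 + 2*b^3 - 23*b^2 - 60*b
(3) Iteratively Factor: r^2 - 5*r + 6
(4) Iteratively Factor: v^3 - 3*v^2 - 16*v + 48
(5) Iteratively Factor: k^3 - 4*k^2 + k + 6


(1) = (q + 2)*(q^3 + 4*q^2 + q - 6) = (q - 1)*(q + 2)*(q^2 + 5*q + 6) = (q - 1)*(q + 2)^2*(q + 3)
(2) = (b + 4)*(b^3 - 2*b^2 - 15*b) = b*(b + 4)*(b^2 - 2*b - 15) = b*(b + 3)*(b + 4)*(b - 5)
(3) = (r - 3)*(r - 2)
(4) = (v + 4)*(v^2 - 7*v + 12) = (v - 4)*(v + 4)*(v - 3)
(5) = (k - 3)*(k^2 - k - 2) = (k - 3)*(k + 1)*(k - 2)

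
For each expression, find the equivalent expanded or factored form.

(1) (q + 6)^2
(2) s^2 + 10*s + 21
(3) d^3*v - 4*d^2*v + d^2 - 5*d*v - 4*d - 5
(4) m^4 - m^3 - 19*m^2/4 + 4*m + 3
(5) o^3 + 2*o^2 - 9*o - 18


(1) = q^2 + 12*q + 36
(2) = (s + 3)*(s + 7)
(3) = (d - 5)*(d + 1)*(d*v + 1)
(4) = (m - 2)*(m - 3/2)*(m + 1/2)*(m + 2)
(5) = (o - 3)*(o + 2)*(o + 3)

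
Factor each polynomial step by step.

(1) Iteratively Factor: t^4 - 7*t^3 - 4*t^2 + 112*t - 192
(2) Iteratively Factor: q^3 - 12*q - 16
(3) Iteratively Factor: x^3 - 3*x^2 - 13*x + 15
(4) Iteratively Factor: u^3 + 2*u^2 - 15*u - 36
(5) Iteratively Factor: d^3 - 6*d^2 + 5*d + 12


(1) = (t + 4)*(t^3 - 11*t^2 + 40*t - 48) = (t - 4)*(t + 4)*(t^2 - 7*t + 12) = (t - 4)^2*(t + 4)*(t - 3)
(2) = (q + 2)*(q^2 - 2*q - 8) = (q + 2)^2*(q - 4)
(3) = (x - 5)*(x^2 + 2*x - 3) = (x - 5)*(x - 1)*(x + 3)
(4) = (u + 3)*(u^2 - u - 12) = (u + 3)^2*(u - 4)
(5) = (d + 1)*(d^2 - 7*d + 12) = (d - 3)*(d + 1)*(d - 4)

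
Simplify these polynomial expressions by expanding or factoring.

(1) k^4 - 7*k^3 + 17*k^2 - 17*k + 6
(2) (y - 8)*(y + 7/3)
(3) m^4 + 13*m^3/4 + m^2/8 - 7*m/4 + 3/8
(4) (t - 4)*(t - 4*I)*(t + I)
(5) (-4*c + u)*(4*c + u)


(1) = (k - 3)*(k - 2)*(k - 1)^2
(2) = y^2 - 17*y/3 - 56/3
(3) = (m - 1/2)*(m - 1/4)*(m + 1)*(m + 3)
(4) = t^3 - 4*t^2 - 3*I*t^2 + 4*t + 12*I*t - 16
(5) = -16*c^2 + u^2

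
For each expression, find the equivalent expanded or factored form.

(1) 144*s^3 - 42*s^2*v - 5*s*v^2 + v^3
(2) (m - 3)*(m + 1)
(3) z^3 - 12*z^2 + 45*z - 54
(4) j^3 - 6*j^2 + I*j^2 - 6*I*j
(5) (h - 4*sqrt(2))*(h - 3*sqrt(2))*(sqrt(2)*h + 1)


(1) = (-8*s + v)*(-3*s + v)*(6*s + v)
(2) = m^2 - 2*m - 3
(3) = (z - 6)*(z - 3)^2
(4) = j*(j - 6)*(j + I)
(5) = sqrt(2)*h^3 - 13*h^2 + 17*sqrt(2)*h + 24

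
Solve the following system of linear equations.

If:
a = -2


Then:
a = -2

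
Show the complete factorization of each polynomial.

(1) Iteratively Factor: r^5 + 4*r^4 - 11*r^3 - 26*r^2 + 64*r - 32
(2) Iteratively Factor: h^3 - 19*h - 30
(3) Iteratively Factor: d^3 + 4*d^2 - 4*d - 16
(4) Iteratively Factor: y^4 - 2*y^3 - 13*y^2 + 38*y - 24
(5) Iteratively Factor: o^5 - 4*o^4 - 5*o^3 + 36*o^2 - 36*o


(1) = (r + 4)*(r^4 - 11*r^2 + 18*r - 8) = (r - 2)*(r + 4)*(r^3 + 2*r^2 - 7*r + 4) = (r - 2)*(r - 1)*(r + 4)*(r^2 + 3*r - 4) = (r - 2)*(r - 1)*(r + 4)^2*(r - 1)
(2) = (h + 2)*(h^2 - 2*h - 15) = (h + 2)*(h + 3)*(h - 5)
(3) = (d - 2)*(d^2 + 6*d + 8) = (d - 2)*(d + 4)*(d + 2)
(4) = (y - 2)*(y^3 - 13*y + 12) = (y - 3)*(y - 2)*(y^2 + 3*y - 4) = (y - 3)*(y - 2)*(y - 1)*(y + 4)
(5) = (o)*(o^4 - 4*o^3 - 5*o^2 + 36*o - 36) = o*(o - 2)*(o^3 - 2*o^2 - 9*o + 18) = o*(o - 3)*(o - 2)*(o^2 + o - 6) = o*(o - 3)*(o - 2)*(o + 3)*(o - 2)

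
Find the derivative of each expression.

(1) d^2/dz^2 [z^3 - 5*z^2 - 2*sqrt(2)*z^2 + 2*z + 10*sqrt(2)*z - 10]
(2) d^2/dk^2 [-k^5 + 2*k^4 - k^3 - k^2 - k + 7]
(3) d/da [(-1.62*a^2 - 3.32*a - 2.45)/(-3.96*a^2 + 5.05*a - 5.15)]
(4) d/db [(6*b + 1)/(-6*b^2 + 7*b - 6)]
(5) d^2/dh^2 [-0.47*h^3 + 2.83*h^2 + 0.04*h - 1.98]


(1) = 6*z - 10 - 4*sqrt(2)
(2) = -20*k^3 + 24*k^2 - 6*k - 2
(3) = (-21.3282*a^2 - 2.718*a + 29.4705)/(15.6816*a^4 - 39.996*a^3 + 66.2905*a^2 - 52.015*a + 26.5225)
(4) = (36*b^2 + 12*b - 43)/(36*b^4 - 84*b^3 + 121*b^2 - 84*b + 36)
(5) = 5.66 - 2.82*h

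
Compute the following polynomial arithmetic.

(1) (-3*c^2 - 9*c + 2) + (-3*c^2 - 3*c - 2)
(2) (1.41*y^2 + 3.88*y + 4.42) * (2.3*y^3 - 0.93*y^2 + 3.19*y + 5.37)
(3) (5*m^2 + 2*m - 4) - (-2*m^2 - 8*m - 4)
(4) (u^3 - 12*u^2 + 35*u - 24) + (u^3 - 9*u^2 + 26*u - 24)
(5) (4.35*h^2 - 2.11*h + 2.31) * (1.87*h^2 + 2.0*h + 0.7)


(1) = -6*c^2 - 12*c
(2) = 3.243*y^5 + 7.6127*y^4 + 11.0555*y^3 + 15.8383*y^2 + 34.9354*y + 23.7354
(3) = 7*m^2 + 10*m
(4) = 2*u^3 - 21*u^2 + 61*u - 48
(5) = 8.1345*h^4 + 4.7543*h^3 + 3.1447*h^2 + 3.143*h + 1.617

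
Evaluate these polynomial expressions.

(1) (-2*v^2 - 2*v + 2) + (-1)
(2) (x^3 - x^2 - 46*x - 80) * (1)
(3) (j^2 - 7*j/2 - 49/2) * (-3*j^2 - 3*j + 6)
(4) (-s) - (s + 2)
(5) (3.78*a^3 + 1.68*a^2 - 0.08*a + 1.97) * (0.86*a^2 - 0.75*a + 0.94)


(1) = -2*v^2 - 2*v + 1
(2) = x^3 - x^2 - 46*x - 80
(3) = -3*j^4 + 15*j^3/2 + 90*j^2 + 105*j/2 - 147
(4) = -2*s - 2
(5) = 3.2508*a^5 - 1.3902*a^4 + 2.2244*a^3 + 3.3334*a^2 - 1.5527*a + 1.8518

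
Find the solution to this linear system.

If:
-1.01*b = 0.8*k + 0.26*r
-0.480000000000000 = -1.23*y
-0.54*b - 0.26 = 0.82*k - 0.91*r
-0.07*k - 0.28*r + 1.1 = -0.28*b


Then:
b = -2.19
k = 2.39
r = 1.14
y = 0.39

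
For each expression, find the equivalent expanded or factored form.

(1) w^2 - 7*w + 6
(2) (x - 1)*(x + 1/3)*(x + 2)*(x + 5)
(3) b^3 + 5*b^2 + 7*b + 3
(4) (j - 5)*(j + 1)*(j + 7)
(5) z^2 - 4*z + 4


(1) = (w - 6)*(w - 1)
(2) = x^4 + 19*x^3/3 + 5*x^2 - 9*x - 10/3
(3) = (b + 1)^2*(b + 3)
(4) = j^3 + 3*j^2 - 33*j - 35
(5) = (z - 2)^2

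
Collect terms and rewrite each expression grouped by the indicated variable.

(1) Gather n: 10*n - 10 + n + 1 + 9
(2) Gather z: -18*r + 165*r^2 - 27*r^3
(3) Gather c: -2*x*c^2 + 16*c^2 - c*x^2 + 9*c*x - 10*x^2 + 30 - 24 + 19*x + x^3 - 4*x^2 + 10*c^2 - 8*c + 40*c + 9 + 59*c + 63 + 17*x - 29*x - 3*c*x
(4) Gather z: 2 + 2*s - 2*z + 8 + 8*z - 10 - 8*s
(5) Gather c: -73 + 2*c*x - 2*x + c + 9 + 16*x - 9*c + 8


(1) = 11*n
(2) = -27*r^3 + 165*r^2 - 18*r
(3) = c^2*(26 - 2*x) + c*(-x^2 + 6*x + 91) + x^3 - 14*x^2 + 7*x + 78
(4) = -6*s + 6*z
(5) = c*(2*x - 8) + 14*x - 56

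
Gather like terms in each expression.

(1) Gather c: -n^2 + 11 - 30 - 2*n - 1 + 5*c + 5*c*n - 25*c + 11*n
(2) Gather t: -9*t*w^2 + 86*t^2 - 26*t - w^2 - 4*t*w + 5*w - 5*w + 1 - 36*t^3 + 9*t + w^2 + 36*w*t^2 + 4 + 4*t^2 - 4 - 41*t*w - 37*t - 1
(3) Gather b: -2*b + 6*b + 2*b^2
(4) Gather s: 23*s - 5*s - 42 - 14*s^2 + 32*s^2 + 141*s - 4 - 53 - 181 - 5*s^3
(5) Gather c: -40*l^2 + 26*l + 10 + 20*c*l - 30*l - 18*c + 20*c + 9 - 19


(1) = c*(5*n - 20) - n^2 + 9*n - 20
(2) = -36*t^3 + t^2*(36*w + 90) + t*(-9*w^2 - 45*w - 54)
(3) = 2*b^2 + 4*b
(4) = -5*s^3 + 18*s^2 + 159*s - 280
(5) = c*(20*l + 2) - 40*l^2 - 4*l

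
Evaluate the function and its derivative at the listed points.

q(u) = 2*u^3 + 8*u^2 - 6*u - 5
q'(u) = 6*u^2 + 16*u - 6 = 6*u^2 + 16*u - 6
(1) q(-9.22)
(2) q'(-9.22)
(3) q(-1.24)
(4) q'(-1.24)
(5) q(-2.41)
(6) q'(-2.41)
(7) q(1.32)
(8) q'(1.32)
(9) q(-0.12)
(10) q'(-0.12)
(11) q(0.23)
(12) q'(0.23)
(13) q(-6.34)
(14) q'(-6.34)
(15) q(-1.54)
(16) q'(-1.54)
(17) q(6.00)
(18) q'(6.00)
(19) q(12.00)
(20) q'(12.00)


(1) = -837.17
(2) = 356.53
(3) = 10.93
(4) = -16.61
(5) = 27.93
(6) = -9.71
(7) = 5.62
(8) = 25.57
(9) = -4.17
(10) = -7.83
(11) = -5.93
(12) = -2.00
(13) = -155.08
(14) = 133.73
(15) = 15.91
(16) = -16.41
(17) = 679.00
(18) = 306.00
(19) = 4531.00
(20) = 1050.00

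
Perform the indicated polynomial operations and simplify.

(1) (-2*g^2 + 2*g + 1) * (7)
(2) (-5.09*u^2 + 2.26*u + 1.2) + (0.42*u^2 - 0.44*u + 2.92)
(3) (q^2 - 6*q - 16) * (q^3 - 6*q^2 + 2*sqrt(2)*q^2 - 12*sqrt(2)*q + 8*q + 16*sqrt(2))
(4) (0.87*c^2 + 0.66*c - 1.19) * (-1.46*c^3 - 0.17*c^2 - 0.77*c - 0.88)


(1) = -14*g^2 + 14*g + 7
(2) = -4.67*u^2 + 1.82*u + 4.12
(3) = q^5 - 12*q^4 + 2*sqrt(2)*q^4 - 24*sqrt(2)*q^3 + 28*q^3 + 48*q^2 + 56*sqrt(2)*q^2 - 128*q + 96*sqrt(2)*q - 256*sqrt(2)
(4) = -1.2702*c^5 - 1.1115*c^4 + 0.9553*c^3 - 1.0715*c^2 + 0.3355*c + 1.0472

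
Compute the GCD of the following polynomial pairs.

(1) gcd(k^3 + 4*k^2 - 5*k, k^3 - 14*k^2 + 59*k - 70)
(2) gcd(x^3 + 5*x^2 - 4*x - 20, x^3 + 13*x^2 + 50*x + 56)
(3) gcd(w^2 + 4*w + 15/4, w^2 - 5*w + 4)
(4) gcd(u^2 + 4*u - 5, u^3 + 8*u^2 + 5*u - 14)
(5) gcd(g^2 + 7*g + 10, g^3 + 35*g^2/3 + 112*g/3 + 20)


(1) = 1
(2) = gcd((x - 2)*(x + 2)*(x + 5), (x + 2)*(x + 4)*(x + 7)) = x + 2
(3) = gcd((w + 3/2)*(w + 5/2), (w - 4)*(w - 1)) = 1
(4) = gcd((u - 1)*(u + 5), (u - 1)*(u + 2)*(u + 7)) = u - 1
(5) = g + 5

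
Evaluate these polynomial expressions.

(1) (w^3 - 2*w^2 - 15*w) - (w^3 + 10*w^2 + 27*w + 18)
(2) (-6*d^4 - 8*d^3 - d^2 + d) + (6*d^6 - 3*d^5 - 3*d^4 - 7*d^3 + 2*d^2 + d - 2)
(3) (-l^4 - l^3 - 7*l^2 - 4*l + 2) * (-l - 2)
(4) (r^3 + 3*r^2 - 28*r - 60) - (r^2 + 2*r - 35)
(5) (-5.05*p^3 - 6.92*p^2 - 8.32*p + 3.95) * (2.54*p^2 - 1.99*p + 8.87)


(1) = -12*w^2 - 42*w - 18
(2) = 6*d^6 - 3*d^5 - 9*d^4 - 15*d^3 + d^2 + 2*d - 2
(3) = l^5 + 3*l^4 + 9*l^3 + 18*l^2 + 6*l - 4
(4) = r^3 + 2*r^2 - 30*r - 25
(5) = -12.827*p^5 - 7.5273*p^4 - 52.1555*p^3 - 34.7906*p^2 - 81.6589*p + 35.0365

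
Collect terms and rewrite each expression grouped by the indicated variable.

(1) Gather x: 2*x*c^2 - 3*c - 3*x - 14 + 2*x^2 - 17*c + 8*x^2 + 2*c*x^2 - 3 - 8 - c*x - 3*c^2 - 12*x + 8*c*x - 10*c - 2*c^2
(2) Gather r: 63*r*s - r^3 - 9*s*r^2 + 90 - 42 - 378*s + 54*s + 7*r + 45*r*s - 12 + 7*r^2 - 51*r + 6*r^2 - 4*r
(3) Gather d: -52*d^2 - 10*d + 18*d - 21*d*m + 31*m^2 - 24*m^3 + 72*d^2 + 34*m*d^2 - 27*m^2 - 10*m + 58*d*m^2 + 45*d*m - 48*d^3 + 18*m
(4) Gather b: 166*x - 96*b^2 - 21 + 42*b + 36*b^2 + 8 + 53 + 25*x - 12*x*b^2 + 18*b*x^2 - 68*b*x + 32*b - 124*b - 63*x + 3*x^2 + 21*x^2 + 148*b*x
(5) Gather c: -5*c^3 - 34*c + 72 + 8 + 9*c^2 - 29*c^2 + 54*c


(1) = -5*c^2 - 30*c + x^2*(2*c + 10) + x*(2*c^2 + 7*c - 15) - 25
(2) = -r^3 + r^2*(13 - 9*s) + r*(108*s - 48) - 324*s + 36
(3) = -48*d^3 + d^2*(34*m + 20) + d*(58*m^2 + 24*m + 8) - 24*m^3 + 4*m^2 + 8*m
(4) = b^2*(-12*x - 60) + b*(18*x^2 + 80*x - 50) + 24*x^2 + 128*x + 40
(5) = -5*c^3 - 20*c^2 + 20*c + 80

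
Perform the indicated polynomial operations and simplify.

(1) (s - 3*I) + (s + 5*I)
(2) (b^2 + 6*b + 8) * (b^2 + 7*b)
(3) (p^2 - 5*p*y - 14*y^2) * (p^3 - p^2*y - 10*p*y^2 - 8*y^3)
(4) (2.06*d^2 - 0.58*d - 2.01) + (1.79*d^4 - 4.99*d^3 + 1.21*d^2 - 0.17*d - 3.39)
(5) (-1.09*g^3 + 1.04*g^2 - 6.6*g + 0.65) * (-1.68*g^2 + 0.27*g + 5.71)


(1) = 2*s + 2*I
(2) = b^4 + 13*b^3 + 50*b^2 + 56*b
(3) = p^5 - 6*p^4*y - 19*p^3*y^2 + 56*p^2*y^3 + 180*p*y^4 + 112*y^5
(4) = 1.79*d^4 - 4.99*d^3 + 3.27*d^2 - 0.75*d - 5.4
(5) = 1.8312*g^5 - 2.0415*g^4 + 5.1449*g^3 + 3.0644*g^2 - 37.5105*g + 3.7115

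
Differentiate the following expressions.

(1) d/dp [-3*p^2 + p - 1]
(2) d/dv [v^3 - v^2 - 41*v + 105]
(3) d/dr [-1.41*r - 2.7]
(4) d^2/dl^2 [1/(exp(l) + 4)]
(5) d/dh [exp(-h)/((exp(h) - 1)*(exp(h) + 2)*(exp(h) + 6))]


(1) = 1 - 6*p
(2) = 3*v^2 - 2*v - 41
(3) = -1.41000000000000
(4) = (exp(l) - 4)*exp(l)/(exp(l) + 4)^3
(5) = (-4*exp(3*h) - 21*exp(2*h) - 8*exp(h) + 12)*exp(-h)/(exp(6*h) + 14*exp(5*h) + 57*exp(4*h) + 32*exp(3*h) - 152*exp(2*h) - 96*exp(h) + 144)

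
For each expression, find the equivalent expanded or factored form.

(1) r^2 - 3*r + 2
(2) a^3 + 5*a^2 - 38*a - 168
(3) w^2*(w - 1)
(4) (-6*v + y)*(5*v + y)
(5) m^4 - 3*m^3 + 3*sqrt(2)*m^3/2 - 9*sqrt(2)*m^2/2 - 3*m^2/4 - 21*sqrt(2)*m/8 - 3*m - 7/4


(1) = (r - 2)*(r - 1)
(2) = (a - 6)*(a + 4)*(a + 7)
(3) = w^3 - w^2
(4) = -30*v^2 - v*y + y^2
(5) = (m - 7/2)*(m + 1/2)*(m + sqrt(2)/2)*(m + sqrt(2))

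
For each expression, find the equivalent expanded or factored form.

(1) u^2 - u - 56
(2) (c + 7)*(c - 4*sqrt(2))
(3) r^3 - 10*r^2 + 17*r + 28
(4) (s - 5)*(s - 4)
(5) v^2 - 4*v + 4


(1) = (u - 8)*(u + 7)
(2) = c^2 - 4*sqrt(2)*c + 7*c - 28*sqrt(2)
(3) = (r - 7)*(r - 4)*(r + 1)
(4) = s^2 - 9*s + 20
(5) = (v - 2)^2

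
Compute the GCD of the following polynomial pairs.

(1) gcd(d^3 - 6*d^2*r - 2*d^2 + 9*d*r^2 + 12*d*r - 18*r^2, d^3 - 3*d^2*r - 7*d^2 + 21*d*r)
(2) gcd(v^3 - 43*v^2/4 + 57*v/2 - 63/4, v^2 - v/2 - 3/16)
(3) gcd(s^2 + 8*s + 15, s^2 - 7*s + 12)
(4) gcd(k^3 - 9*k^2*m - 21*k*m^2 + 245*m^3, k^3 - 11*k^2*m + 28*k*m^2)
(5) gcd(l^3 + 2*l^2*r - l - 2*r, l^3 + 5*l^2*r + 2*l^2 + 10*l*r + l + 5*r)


(1) = gcd((d - 2)*(d - 3*r)^2, d*(d - 7)*(d - 3*r)) = -d + 3*r
(2) = v - 3/4
(3) = gcd((s + 3)*(s + 5), (s - 4)*(s - 3)) = 1
(4) = gcd((k - 7*m)^2*(k + 5*m), k*(k - 7*m)*(k - 4*m)) = k - 7*m
(5) = l + 1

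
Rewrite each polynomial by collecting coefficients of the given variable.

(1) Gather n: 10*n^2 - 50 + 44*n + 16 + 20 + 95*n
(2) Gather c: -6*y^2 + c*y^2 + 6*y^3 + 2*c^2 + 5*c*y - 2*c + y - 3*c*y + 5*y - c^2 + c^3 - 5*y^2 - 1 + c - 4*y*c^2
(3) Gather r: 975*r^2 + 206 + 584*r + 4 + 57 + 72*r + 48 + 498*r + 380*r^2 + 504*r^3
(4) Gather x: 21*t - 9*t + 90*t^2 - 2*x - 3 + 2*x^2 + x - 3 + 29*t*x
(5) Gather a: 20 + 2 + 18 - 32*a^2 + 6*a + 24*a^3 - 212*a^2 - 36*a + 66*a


(1) = 10*n^2 + 139*n - 14
(2) = c^3 + c^2*(1 - 4*y) + c*(y^2 + 2*y - 1) + 6*y^3 - 11*y^2 + 6*y - 1
(3) = 504*r^3 + 1355*r^2 + 1154*r + 315
(4) = 90*t^2 + 12*t + 2*x^2 + x*(29*t - 1) - 6
(5) = 24*a^3 - 244*a^2 + 36*a + 40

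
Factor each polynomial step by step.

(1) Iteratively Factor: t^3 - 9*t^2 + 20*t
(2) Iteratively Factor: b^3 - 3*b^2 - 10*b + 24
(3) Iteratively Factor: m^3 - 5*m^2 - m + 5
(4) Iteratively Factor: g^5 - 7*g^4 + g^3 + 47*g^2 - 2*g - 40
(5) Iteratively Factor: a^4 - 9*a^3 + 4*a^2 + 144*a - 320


(1) = (t - 5)*(t^2 - 4*t) = t*(t - 5)*(t - 4)
(2) = (b + 3)*(b^2 - 6*b + 8) = (b - 2)*(b + 3)*(b - 4)
(3) = (m - 1)*(m^2 - 4*m - 5) = (m - 1)*(m + 1)*(m - 5)
(4) = (g + 2)*(g^4 - 9*g^3 + 19*g^2 + 9*g - 20) = (g - 5)*(g + 2)*(g^3 - 4*g^2 - g + 4) = (g - 5)*(g + 1)*(g + 2)*(g^2 - 5*g + 4) = (g - 5)*(g - 1)*(g + 1)*(g + 2)*(g - 4)
(5) = (a - 4)*(a^3 - 5*a^2 - 16*a + 80) = (a - 5)*(a - 4)*(a^2 - 16) = (a - 5)*(a - 4)^2*(a + 4)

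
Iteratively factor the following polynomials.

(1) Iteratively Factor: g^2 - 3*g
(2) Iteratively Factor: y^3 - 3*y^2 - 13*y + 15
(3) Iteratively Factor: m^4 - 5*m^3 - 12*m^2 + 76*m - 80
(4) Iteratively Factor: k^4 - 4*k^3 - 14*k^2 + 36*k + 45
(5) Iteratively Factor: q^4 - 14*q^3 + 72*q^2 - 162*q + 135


(1) = (g - 3)*(g)
(2) = (y - 1)*(y^2 - 2*y - 15) = (y - 5)*(y - 1)*(y + 3)
(3) = (m - 5)*(m^3 - 12*m + 16) = (m - 5)*(m - 2)*(m^2 + 2*m - 8) = (m - 5)*(m - 2)^2*(m + 4)
(4) = (k + 1)*(k^3 - 5*k^2 - 9*k + 45) = (k + 1)*(k + 3)*(k^2 - 8*k + 15) = (k - 3)*(k + 1)*(k + 3)*(k - 5)
(5) = (q - 3)*(q^3 - 11*q^2 + 39*q - 45) = (q - 3)^2*(q^2 - 8*q + 15) = (q - 5)*(q - 3)^2*(q - 3)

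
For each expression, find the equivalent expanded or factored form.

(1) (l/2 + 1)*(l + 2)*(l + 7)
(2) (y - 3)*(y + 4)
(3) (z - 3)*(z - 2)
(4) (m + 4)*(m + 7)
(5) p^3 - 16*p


(1) = l^3/2 + 11*l^2/2 + 16*l + 14
(2) = y^2 + y - 12
(3) = z^2 - 5*z + 6
(4) = m^2 + 11*m + 28
(5) = p*(p - 4)*(p + 4)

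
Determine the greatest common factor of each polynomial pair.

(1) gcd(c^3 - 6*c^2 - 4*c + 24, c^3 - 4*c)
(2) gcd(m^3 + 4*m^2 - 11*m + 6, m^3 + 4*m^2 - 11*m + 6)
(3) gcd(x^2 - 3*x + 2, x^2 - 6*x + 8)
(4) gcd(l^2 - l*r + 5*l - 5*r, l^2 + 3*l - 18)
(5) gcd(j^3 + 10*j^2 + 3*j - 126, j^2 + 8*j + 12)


(1) = c^2 - 4
(2) = gcd((m - 1)^2*(m + 6), (m - 1)^2*(m + 6)) = m^3 + 4*m^2 - 11*m + 6
(3) = gcd((x - 2)*(x - 1), (x - 4)*(x - 2)) = x - 2
(4) = 1
(5) = j + 6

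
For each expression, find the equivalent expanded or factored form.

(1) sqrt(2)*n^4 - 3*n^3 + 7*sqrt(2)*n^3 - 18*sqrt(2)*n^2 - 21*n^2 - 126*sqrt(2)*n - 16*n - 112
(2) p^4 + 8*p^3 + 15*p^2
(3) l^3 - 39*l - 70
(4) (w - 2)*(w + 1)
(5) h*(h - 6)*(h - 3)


(1) = (n + 7)*(n - 4*sqrt(2))*(n + 2*sqrt(2))*(sqrt(2)*n + 1)
(2) = p^2*(p + 3)*(p + 5)
(3) = (l - 7)*(l + 2)*(l + 5)
(4) = w^2 - w - 2
(5) = h^3 - 9*h^2 + 18*h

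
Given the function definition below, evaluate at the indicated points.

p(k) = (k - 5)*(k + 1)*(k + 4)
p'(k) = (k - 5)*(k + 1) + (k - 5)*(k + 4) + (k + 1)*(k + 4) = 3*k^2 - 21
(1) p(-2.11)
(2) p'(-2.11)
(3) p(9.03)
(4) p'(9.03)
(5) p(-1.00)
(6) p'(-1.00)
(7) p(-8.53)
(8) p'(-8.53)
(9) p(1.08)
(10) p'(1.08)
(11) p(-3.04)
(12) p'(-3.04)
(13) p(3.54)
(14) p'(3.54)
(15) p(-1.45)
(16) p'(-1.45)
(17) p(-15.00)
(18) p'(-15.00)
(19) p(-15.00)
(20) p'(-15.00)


(1) = 14.92
(2) = -7.64
(3) = 526.68
(4) = 223.62
(5) = 0.00
(6) = -18.00
(7) = -461.52
(8) = 197.28
(9) = -41.42
(10) = -17.50
(11) = 15.75
(12) = 6.72
(13) = -49.98
(14) = 16.59
(15) = 7.40
(16) = -14.69
(17) = -3080.00
(18) = 654.00
(19) = -3080.00
(20) = 654.00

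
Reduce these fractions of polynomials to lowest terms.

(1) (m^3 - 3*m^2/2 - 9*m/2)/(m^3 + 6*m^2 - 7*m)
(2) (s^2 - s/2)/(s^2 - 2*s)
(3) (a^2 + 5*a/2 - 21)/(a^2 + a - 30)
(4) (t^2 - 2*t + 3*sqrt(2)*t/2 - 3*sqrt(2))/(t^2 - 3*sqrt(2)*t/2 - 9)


(1) = (2*m^2 - 3*m - 9)/(2*m^2 + 12*m - 14)
(2) = (2*s - 1)/(2*s - 4)
(3) = (2*a - 7)/(2*a - 10)
(4) = (4*t - 8)/(4*t - 12*sqrt(2))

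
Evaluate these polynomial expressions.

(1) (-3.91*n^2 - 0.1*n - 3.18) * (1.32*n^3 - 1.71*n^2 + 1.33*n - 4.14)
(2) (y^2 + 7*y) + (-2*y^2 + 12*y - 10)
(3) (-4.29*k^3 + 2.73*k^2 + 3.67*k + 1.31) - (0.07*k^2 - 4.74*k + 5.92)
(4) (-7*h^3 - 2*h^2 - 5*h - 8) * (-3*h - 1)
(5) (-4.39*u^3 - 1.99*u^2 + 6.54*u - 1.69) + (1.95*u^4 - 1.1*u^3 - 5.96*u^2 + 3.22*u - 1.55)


(1) = -5.1612*n^5 + 6.5541*n^4 - 9.2269*n^3 + 21.4922*n^2 - 3.8154*n + 13.1652
(2) = -y^2 + 19*y - 10
(3) = -4.29*k^3 + 2.66*k^2 + 8.41*k - 4.61
(4) = 21*h^4 + 13*h^3 + 17*h^2 + 29*h + 8
(5) = 1.95*u^4 - 5.49*u^3 - 7.95*u^2 + 9.76*u - 3.24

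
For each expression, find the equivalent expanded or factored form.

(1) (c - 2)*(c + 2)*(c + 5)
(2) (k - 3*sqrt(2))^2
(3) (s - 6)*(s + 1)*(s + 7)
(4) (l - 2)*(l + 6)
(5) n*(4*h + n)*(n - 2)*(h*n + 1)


(1) = c^3 + 5*c^2 - 4*c - 20
(2) = k^2 - 6*sqrt(2)*k + 18
(3) = s^3 + 2*s^2 - 41*s - 42
(4) = l^2 + 4*l - 12
(5) = 4*h^2*n^3 - 8*h^2*n^2 + h*n^4 - 2*h*n^3 + 4*h*n^2 - 8*h*n + n^3 - 2*n^2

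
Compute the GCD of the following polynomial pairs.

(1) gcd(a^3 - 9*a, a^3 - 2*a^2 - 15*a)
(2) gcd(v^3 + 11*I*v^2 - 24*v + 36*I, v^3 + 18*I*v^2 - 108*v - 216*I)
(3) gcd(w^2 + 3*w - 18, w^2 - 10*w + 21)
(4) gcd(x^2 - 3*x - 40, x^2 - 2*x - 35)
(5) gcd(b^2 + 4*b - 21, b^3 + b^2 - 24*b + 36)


(1) = a^2 + 3*a
(2) = gcd((v - I)*(v + 6*I)^2, (v + 6*I)^3) = v^2 + 12*I*v - 36
(3) = w - 3
(4) = gcd((x - 8)*(x + 5), (x - 7)*(x + 5)) = x + 5
(5) = gcd((b - 3)*(b + 7), (b - 3)*(b - 2)*(b + 6)) = b - 3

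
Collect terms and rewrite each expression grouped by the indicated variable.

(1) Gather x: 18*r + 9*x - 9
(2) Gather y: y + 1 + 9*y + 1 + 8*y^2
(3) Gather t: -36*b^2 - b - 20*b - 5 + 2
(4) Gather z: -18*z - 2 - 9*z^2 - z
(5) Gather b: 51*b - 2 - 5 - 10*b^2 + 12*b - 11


(1) = 18*r + 9*x - 9
(2) = 8*y^2 + 10*y + 2
(3) = -36*b^2 - 21*b - 3
(4) = -9*z^2 - 19*z - 2
(5) = -10*b^2 + 63*b - 18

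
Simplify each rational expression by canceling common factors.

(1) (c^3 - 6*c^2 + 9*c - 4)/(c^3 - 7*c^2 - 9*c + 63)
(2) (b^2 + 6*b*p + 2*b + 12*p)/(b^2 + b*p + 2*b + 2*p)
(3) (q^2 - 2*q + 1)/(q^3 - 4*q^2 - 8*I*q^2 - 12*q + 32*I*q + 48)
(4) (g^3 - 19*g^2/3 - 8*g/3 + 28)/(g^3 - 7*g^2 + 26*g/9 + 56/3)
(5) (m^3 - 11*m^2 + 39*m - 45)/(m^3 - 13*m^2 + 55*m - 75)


(1) = (c^3 - 6*c^2 + 9*c - 4)/(c^3 - 7*c^2 - 9*c + 63)
(2) = (b + 6*p)/(b + p)
(3) = (q^2 - 2*q + 1)/(q^3 + q^2*(-4 - 8*I) + q*(-12 + 32*I) + 48)
(4) = (3*g + 6)/(3*g + 4)
(5) = (m - 3)/(m - 5)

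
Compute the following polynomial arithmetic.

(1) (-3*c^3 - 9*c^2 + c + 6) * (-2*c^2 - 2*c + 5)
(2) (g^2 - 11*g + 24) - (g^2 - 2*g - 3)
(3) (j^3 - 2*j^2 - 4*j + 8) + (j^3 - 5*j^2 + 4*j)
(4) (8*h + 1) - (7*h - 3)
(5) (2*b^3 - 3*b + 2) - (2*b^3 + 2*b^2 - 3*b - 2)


(1) = 6*c^5 + 24*c^4 + c^3 - 59*c^2 - 7*c + 30
(2) = 27 - 9*g
(3) = 2*j^3 - 7*j^2 + 8
(4) = h + 4
(5) = 4 - 2*b^2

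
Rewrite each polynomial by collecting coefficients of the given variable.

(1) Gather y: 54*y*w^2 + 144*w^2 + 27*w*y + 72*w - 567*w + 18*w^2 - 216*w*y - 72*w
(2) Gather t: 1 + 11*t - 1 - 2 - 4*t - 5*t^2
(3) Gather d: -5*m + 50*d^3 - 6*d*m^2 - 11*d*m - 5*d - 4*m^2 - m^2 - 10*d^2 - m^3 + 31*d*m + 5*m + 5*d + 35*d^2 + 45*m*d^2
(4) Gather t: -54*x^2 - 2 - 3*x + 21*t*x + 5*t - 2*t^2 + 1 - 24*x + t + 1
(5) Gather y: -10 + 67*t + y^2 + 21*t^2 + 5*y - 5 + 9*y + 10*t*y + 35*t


(1) = 162*w^2 - 567*w + y*(54*w^2 - 189*w)
(2) = -5*t^2 + 7*t - 2
(3) = 50*d^3 + d^2*(45*m + 25) + d*(-6*m^2 + 20*m) - m^3 - 5*m^2
(4) = -2*t^2 + t*(21*x + 6) - 54*x^2 - 27*x
(5) = 21*t^2 + 102*t + y^2 + y*(10*t + 14) - 15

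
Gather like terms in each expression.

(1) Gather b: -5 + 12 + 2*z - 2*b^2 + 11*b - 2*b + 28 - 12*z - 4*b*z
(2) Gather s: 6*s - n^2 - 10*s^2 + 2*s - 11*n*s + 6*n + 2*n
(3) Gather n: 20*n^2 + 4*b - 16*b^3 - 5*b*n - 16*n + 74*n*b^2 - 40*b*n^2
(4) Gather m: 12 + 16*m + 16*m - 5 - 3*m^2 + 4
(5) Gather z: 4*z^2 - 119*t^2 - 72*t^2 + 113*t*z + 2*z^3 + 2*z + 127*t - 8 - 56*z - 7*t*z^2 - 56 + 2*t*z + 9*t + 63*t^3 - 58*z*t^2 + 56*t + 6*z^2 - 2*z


(1) = -2*b^2 + b*(9 - 4*z) - 10*z + 35
(2) = -n^2 + 8*n - 10*s^2 + s*(8 - 11*n)
(3) = -16*b^3 + 4*b + n^2*(20 - 40*b) + n*(74*b^2 - 5*b - 16)
(4) = -3*m^2 + 32*m + 11
(5) = 63*t^3 - 191*t^2 + 192*t + 2*z^3 + z^2*(10 - 7*t) + z*(-58*t^2 + 115*t - 56) - 64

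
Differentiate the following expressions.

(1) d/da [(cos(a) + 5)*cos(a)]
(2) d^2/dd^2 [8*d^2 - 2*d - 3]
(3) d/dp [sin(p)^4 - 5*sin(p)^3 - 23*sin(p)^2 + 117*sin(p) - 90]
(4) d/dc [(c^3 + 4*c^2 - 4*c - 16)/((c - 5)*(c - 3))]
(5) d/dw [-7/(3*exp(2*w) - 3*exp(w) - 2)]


(1) = -(2*cos(a) + 5)*sin(a)
(2) = 16
(3) = (4*sin(p)^3 - 15*sin(p)^2 - 46*sin(p) + 117)*cos(p)
(4) = (c^4 - 16*c^3 + 17*c^2 + 152*c - 188)/(c^4 - 16*c^3 + 94*c^2 - 240*c + 225)
(5) = (42*exp(w) - 21)*exp(w)/(-3*exp(2*w) + 3*exp(w) + 2)^2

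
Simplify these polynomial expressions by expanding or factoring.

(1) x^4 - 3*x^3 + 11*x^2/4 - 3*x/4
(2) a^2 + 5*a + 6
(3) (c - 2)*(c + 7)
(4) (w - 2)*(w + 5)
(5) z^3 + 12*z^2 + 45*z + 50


(1) = x*(x - 3/2)*(x - 1)*(x - 1/2)
(2) = (a + 2)*(a + 3)
(3) = c^2 + 5*c - 14
(4) = w^2 + 3*w - 10
(5) = (z + 2)*(z + 5)^2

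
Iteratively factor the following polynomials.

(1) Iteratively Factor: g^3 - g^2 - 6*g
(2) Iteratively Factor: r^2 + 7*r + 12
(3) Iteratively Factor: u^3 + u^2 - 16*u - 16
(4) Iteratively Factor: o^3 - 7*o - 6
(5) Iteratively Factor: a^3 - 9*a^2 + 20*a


(1) = (g)*(g^2 - g - 6) = g*(g - 3)*(g + 2)
(2) = (r + 3)*(r + 4)
(3) = (u + 4)*(u^2 - 3*u - 4) = (u - 4)*(u + 4)*(u + 1)
(4) = (o - 3)*(o^2 + 3*o + 2) = (o - 3)*(o + 2)*(o + 1)
(5) = (a - 5)*(a^2 - 4*a) = a*(a - 5)*(a - 4)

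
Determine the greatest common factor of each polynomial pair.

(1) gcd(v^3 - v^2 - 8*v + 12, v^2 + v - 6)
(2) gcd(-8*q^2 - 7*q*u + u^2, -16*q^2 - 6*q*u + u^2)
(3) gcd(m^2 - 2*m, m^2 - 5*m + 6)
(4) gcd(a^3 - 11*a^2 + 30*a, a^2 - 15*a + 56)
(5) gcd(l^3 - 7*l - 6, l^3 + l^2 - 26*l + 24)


(1) = gcd((v - 2)^2*(v + 3), (v - 2)*(v + 3)) = v^2 + v - 6
(2) = 8*q - u
(3) = gcd(m*(m - 2), (m - 3)*(m - 2)) = m - 2
(4) = gcd(a*(a - 6)*(a - 5), (a - 8)*(a - 7)) = 1
(5) = 1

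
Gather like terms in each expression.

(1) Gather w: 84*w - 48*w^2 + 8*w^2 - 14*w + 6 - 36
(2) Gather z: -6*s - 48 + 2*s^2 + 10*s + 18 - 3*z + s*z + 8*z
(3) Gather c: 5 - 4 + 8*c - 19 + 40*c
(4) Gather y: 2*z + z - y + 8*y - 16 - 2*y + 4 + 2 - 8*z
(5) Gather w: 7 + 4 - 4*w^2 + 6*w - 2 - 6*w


(1) = -40*w^2 + 70*w - 30
(2) = 2*s^2 + 4*s + z*(s + 5) - 30
(3) = 48*c - 18
(4) = 5*y - 5*z - 10
(5) = 9 - 4*w^2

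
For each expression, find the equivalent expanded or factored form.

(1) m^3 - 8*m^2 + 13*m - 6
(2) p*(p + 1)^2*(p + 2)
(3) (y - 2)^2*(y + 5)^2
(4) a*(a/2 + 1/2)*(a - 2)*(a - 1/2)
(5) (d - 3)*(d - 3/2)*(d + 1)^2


(1) = (m - 6)*(m - 1)^2
(2) = p^4 + 4*p^3 + 5*p^2 + 2*p
(3) = y^4 + 6*y^3 - 11*y^2 - 60*y + 100
(4) = a^4/2 - 3*a^3/4 - 3*a^2/4 + a/2
(5) = d^4 - 5*d^3/2 - 7*d^2/2 + 9*d/2 + 9/2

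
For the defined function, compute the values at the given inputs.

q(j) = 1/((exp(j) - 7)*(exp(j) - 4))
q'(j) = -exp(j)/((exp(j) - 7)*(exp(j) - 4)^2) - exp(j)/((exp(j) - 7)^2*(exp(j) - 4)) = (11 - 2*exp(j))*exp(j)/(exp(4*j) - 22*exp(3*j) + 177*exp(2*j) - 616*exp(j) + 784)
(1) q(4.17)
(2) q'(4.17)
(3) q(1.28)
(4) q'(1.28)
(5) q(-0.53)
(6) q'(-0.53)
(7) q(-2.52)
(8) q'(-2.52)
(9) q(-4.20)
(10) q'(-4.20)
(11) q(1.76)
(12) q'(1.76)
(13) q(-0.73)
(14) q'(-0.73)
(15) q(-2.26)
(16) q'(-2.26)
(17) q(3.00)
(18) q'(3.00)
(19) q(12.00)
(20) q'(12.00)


(1) = 0.00
(2) = -0.00
(3) = 0.73
(4) = 7.27
(5) = 0.05
(6) = 0.01
(7) = 0.04
(8) = 0.00
(9) = 0.04
(10) = 0.00
(11) = -0.46
(12) = -0.78
(13) = 0.04
(14) = 0.01
(15) = 0.04
(16) = 0.00
(17) = 0.00
(18) = -0.01
(19) = 0.00
(20) = -0.00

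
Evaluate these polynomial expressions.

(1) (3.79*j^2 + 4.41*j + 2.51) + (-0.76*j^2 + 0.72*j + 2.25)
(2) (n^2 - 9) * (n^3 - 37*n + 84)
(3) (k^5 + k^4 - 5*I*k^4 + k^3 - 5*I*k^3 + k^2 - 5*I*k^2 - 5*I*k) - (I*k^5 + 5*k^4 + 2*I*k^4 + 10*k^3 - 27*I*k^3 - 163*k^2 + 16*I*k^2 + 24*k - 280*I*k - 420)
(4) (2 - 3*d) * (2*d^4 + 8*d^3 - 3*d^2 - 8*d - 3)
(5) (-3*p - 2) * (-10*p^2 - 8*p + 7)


(1) = 3.03*j^2 + 5.13*j + 4.76
(2) = n^5 - 46*n^3 + 84*n^2 + 333*n - 756
(3) = k^5 - I*k^5 - 4*k^4 - 7*I*k^4 - 9*k^3 + 22*I*k^3 + 164*k^2 - 21*I*k^2 - 24*k + 275*I*k + 420
(4) = -6*d^5 - 20*d^4 + 25*d^3 + 18*d^2 - 7*d - 6
(5) = 30*p^3 + 44*p^2 - 5*p - 14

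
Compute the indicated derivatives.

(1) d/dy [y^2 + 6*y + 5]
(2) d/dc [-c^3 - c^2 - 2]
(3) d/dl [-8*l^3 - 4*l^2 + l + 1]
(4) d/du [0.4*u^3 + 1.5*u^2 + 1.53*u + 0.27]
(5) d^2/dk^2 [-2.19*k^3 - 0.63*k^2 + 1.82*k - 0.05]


(1) = 2*y + 6
(2) = c*(-3*c - 2)
(3) = -24*l^2 - 8*l + 1
(4) = 1.2*u^2 + 3.0*u + 1.53
(5) = -13.14*k - 1.26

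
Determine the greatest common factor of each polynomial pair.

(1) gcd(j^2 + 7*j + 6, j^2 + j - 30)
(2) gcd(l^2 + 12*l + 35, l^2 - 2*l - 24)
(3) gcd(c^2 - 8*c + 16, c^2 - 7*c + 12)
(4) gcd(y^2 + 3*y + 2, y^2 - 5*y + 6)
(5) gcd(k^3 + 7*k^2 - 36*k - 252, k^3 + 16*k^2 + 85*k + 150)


(1) = gcd((j + 1)*(j + 6), (j - 5)*(j + 6)) = j + 6
(2) = gcd((l + 5)*(l + 7), (l - 6)*(l + 4)) = 1
(3) = gcd((c - 4)^2, (c - 4)*(c - 3)) = c - 4
(4) = gcd((y + 1)*(y + 2), (y - 3)*(y - 2)) = 1
(5) = gcd((k - 6)*(k + 6)*(k + 7), (k + 5)^2*(k + 6)) = k + 6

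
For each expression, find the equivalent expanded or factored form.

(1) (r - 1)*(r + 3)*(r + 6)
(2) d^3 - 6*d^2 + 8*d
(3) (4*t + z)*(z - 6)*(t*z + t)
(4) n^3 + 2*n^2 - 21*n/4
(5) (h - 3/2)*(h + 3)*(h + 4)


(1) = r^3 + 8*r^2 + 9*r - 18
(2) = d*(d - 4)*(d - 2)
(3) = 4*t^2*z^2 - 20*t^2*z - 24*t^2 + t*z^3 - 5*t*z^2 - 6*t*z
(4) = n*(n - 3/2)*(n + 7/2)
(5) = h^3 + 11*h^2/2 + 3*h/2 - 18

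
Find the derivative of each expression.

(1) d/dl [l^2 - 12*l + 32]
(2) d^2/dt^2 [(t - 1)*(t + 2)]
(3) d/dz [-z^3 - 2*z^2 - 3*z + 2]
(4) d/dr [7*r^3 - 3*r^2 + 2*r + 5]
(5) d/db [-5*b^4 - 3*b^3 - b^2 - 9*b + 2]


(1) = 2*l - 12
(2) = 2
(3) = -3*z^2 - 4*z - 3
(4) = 21*r^2 - 6*r + 2
(5) = -20*b^3 - 9*b^2 - 2*b - 9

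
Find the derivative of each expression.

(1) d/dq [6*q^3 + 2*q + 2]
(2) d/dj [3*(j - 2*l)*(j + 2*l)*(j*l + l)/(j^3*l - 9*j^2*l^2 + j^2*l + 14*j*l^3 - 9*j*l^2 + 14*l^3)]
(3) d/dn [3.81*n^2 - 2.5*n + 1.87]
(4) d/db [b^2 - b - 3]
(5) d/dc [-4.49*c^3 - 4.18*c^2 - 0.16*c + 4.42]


(1) = 18*q^2 + 2
(2) = -27*l/(j^2 - 14*j*l + 49*l^2)
(3) = 7.62*n - 2.5
(4) = 2*b - 1
(5) = -13.47*c^2 - 8.36*c - 0.16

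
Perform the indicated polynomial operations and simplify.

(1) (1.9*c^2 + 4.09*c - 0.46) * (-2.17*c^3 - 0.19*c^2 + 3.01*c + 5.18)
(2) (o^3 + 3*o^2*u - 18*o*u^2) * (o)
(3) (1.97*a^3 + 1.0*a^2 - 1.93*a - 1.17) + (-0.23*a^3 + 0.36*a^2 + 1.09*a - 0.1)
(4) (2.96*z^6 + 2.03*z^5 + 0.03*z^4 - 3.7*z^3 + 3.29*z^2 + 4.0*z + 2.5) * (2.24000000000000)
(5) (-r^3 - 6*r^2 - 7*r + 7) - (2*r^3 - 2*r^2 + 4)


(1) = -4.123*c^5 - 9.2363*c^4 + 5.9401*c^3 + 22.2403*c^2 + 19.8016*c - 2.3828
(2) = o^4 + 3*o^3*u - 18*o^2*u^2
(3) = 1.74*a^3 + 1.36*a^2 - 0.84*a - 1.27
(4) = 6.6304*z^6 + 4.5472*z^5 + 0.0672*z^4 - 8.288*z^3 + 7.3696*z^2 + 8.96*z + 5.6
(5) = -3*r^3 - 4*r^2 - 7*r + 3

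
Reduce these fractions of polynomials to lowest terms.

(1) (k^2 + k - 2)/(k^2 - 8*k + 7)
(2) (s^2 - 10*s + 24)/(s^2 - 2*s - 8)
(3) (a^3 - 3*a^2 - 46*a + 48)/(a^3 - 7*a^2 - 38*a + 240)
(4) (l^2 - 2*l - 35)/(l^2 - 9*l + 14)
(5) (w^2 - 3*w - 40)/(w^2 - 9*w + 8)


(1) = (k + 2)/(k - 7)
(2) = (s - 6)/(s + 2)
(3) = (a - 1)/(a - 5)
(4) = (l + 5)/(l - 2)
(5) = (w + 5)/(w - 1)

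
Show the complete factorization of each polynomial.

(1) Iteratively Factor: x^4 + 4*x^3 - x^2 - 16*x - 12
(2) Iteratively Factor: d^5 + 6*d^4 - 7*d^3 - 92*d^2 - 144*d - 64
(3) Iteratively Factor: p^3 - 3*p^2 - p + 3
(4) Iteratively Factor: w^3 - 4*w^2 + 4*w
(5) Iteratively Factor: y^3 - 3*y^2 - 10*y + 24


(1) = (x + 3)*(x^3 + x^2 - 4*x - 4) = (x + 1)*(x + 3)*(x^2 - 4) = (x + 1)*(x + 2)*(x + 3)*(x - 2)
(2) = (d + 4)*(d^4 + 2*d^3 - 15*d^2 - 32*d - 16) = (d + 1)*(d + 4)*(d^3 + d^2 - 16*d - 16) = (d + 1)^2*(d + 4)*(d^2 - 16) = (d - 4)*(d + 1)^2*(d + 4)*(d + 4)
(3) = (p - 1)*(p^2 - 2*p - 3) = (p - 1)*(p + 1)*(p - 3)
(4) = (w - 2)*(w^2 - 2*w) = (w - 2)^2*(w)
(5) = (y + 3)*(y^2 - 6*y + 8) = (y - 4)*(y + 3)*(y - 2)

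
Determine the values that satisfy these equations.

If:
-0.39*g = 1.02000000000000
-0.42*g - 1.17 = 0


Then:
No Solution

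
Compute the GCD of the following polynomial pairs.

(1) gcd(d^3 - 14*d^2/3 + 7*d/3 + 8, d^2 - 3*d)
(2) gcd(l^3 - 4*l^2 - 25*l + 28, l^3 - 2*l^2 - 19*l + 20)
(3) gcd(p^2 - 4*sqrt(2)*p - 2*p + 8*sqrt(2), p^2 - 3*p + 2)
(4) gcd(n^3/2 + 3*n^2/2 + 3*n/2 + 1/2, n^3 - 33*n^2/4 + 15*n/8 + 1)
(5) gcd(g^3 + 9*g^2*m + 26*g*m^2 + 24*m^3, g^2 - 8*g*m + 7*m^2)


(1) = d - 3
(2) = gcd((l - 7)*(l - 1)*(l + 4), (l - 5)*(l - 1)*(l + 4)) = l^2 + 3*l - 4
(3) = gcd((p - 2)*(p - 4*sqrt(2)), (p - 2)*(p - 1)) = p - 2
(4) = gcd((n/2 + 1/2)*(n + 1)^2, (n - 8)*(n - 1/2)*(n + 1/4)) = 1
(5) = 1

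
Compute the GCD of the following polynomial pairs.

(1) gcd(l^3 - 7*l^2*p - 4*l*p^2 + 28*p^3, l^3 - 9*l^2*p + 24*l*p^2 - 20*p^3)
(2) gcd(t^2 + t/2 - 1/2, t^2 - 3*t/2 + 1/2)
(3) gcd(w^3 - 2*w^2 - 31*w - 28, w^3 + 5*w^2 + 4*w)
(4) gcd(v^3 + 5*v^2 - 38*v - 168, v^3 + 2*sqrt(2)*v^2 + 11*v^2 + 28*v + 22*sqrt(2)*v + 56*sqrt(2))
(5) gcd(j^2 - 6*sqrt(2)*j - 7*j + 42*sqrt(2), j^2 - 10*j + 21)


(1) = gcd((l - 7*p)*(l - 2*p)*(l + 2*p), (l - 5*p)*(l - 2*p)^2) = -l + 2*p
(2) = t - 1/2
(3) = gcd((w - 7)*(w + 1)*(w + 4), w*(w + 1)*(w + 4)) = w^2 + 5*w + 4
(4) = v^2 + 11*v + 28
(5) = gcd((j - 7)*(j - 6*sqrt(2)), (j - 7)*(j - 3)) = j - 7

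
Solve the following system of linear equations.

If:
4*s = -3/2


Then:
s = -3/8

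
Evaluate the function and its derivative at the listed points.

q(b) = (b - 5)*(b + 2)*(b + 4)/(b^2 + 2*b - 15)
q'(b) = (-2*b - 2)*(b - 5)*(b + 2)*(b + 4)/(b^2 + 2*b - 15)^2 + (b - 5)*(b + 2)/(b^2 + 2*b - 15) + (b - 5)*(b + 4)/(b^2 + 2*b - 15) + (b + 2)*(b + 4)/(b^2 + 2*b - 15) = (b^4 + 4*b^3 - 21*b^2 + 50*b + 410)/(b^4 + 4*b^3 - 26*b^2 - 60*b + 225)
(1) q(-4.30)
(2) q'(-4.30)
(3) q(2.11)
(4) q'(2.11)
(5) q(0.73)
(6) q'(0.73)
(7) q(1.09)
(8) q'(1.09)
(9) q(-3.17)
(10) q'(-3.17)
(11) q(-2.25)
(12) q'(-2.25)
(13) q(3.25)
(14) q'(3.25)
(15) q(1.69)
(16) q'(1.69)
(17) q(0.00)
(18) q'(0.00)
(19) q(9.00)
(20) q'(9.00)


(1) = 1.26
(2) = -6.49
(3) = 11.47
(4) = 11.97
(5) = 4.24
(6) = 2.58
(7) = 5.29
(8) = 3.30
(9) = -0.70
(10) = 0.11
(11) = -0.22
(12) = 0.82
(13) = -32.30
(14) = 140.94
(15) = 7.93
(16) = 6.01
(17) = 2.67
(18) = 1.82
(19) = 6.81
(20) = 1.22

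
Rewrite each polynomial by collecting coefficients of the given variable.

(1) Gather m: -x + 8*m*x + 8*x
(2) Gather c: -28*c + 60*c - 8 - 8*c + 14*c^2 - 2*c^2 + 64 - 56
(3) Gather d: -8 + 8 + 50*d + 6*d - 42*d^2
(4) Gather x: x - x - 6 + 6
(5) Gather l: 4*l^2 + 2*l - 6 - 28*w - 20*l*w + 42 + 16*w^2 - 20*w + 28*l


(1) = 8*m*x + 7*x
(2) = 12*c^2 + 24*c
(3) = -42*d^2 + 56*d
(4) = 0
(5) = 4*l^2 + l*(30 - 20*w) + 16*w^2 - 48*w + 36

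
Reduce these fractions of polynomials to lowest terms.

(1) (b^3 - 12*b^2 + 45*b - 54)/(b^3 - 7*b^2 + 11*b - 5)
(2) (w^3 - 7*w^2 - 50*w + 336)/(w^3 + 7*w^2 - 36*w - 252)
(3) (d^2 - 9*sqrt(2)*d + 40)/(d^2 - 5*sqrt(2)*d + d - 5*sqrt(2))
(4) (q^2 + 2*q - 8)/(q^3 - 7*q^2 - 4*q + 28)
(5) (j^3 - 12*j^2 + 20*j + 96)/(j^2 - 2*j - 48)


(1) = (b^3 - 12*b^2 + 45*b - 54)/(b^3 - 7*b^2 + 11*b - 5)
(2) = (w - 8)/(w + 6)
(3) = (d - 4*sqrt(2))/(d + 1)
(4) = (q + 4)/(q^2 - 5*q - 14)
(5) = (j^2 - 4*j - 12)/(j + 6)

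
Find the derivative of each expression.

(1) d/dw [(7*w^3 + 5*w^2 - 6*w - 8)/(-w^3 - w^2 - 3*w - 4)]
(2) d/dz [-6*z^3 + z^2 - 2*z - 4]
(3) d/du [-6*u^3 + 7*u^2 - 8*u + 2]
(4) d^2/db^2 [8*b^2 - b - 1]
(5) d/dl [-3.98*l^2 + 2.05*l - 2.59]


(1) = w*(-2*w^3 - 54*w^2 - 129*w - 56)/(w^6 + 2*w^5 + 7*w^4 + 14*w^3 + 17*w^2 + 24*w + 16)
(2) = -18*z^2 + 2*z - 2
(3) = -18*u^2 + 14*u - 8
(4) = 16
(5) = 2.05 - 7.96*l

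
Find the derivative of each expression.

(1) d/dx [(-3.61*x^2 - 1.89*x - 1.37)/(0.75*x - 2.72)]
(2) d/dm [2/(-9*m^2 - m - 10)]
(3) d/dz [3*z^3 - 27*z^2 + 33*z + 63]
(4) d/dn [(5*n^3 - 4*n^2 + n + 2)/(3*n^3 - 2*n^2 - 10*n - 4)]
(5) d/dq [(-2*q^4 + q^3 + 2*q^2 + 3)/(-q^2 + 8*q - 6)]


(1) = (-2.7075*x^2 + 19.6384*x + 6.1683)/(0.5625*x^2 - 4.08*x + 7.3984)
(2) = 2*(18*m + 1)/(9*m^2 + m + 10)^2
(3) = 9*z^2 - 54*z + 33
(4) = 2*(n^4 - 53*n^3 - 18*n^2 + 20*n + 8)/(9*n^6 - 12*n^5 - 56*n^4 + 16*n^3 + 116*n^2 + 80*n + 16)
(5) = (4*q^5 - 49*q^4 + 64*q^3 - 2*q^2 - 18*q - 24)/(q^4 - 16*q^3 + 76*q^2 - 96*q + 36)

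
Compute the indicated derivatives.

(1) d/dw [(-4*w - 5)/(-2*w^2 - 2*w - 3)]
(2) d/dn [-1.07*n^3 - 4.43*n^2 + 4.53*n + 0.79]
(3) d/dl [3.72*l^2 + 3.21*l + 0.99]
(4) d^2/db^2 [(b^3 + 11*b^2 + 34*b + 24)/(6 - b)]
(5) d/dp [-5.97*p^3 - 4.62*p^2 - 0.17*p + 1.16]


(1) = 2*(-4*w^2 - 10*w + 1)/(4*w^4 + 8*w^3 + 16*w^2 + 12*w + 9)
(2) = -3.21*n^2 - 8.86*n + 4.53
(3) = 7.44*l + 3.21
(4) = 2*(-b^3 + 18*b^2 - 108*b - 624)/(b^3 - 18*b^2 + 108*b - 216)
(5) = -17.91*p^2 - 9.24*p - 0.17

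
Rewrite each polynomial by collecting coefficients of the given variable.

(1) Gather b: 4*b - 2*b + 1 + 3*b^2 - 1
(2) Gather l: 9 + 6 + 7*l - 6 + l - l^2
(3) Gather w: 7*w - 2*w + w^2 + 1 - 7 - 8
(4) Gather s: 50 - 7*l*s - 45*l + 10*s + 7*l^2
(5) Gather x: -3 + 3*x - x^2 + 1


(1) = 3*b^2 + 2*b
(2) = -l^2 + 8*l + 9
(3) = w^2 + 5*w - 14
(4) = 7*l^2 - 45*l + s*(10 - 7*l) + 50
(5) = -x^2 + 3*x - 2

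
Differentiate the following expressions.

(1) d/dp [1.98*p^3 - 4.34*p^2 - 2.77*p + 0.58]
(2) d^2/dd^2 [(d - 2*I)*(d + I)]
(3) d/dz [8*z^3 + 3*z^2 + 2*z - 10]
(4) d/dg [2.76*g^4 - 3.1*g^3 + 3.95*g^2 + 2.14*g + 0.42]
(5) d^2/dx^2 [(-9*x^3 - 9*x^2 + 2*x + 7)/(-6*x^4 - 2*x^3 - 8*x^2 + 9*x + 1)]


(1) = 5.94*p^2 - 8.68*p - 2.77
(2) = 2
(3) = 24*z^2 + 6*z + 2
(4) = 11.04*g^3 - 9.3*g^2 + 7.9*g + 2.14
(5) = 2*(324*x^9 + 972*x^8 - 1404*x^7 + 150*x^6 + 2478*x^5 - 2370*x^4 + 1151*x^3 - 783*x^2 + 1449*x - 596)/(216*x^12 + 216*x^11 + 936*x^10 - 388*x^9 + 492*x^8 - 2388*x^7 + 806*x^6 - 1014*x^5 + 1878*x^4 - 291*x^3 - 219*x^2 - 27*x - 1)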